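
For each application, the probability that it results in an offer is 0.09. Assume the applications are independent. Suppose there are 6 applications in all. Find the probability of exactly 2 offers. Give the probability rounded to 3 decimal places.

X ~ Binomial(n=6, p=0.09).
P(X=2) = C(6,2) · p^2 · (1−p)^4
= 15 · 0.0081 · 0.68575 = 0.08332

0.083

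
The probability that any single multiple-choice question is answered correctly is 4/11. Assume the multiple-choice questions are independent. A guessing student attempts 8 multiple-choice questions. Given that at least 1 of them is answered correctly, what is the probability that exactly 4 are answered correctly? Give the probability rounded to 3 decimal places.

0.206

X ~ Binomial(8, 0.363636). Want P(X=4 | X≥1) = P(X=4) / P(X≥1).
P(X=4) = C(8,4)·0.363636^4·0.636364^4 = 0.20072
P(X≥1) = 1 − 0.02689 = 0.97311
Ratio = 0.20072 / 0.97311 = 0.20627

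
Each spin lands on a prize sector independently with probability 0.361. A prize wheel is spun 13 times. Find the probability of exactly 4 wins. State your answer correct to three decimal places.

X ~ Binomial(n=13, p=0.361).
P(X=4) = C(13,4) · p^4 · (1−p)^9
= 715 · 0.016984 · 0.017763 = 0.21570

0.216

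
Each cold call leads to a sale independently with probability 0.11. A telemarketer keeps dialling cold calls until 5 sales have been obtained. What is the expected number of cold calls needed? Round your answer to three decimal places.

Y = total cold calls until the fifth success; negative binomial with r=5, p=0.11.
E[Y] = r / p = 5 / 0.11 = 45.45455

45.455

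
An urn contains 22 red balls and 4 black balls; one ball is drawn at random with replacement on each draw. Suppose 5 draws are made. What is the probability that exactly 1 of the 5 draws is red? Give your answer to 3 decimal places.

0.002

X ~ Binomial(n=5, p=0.846154).
P(X=1) = C(5,1) · p^1 · (1−p)^4
= 5 · 0.84615 · 0.0005602 = 0.00237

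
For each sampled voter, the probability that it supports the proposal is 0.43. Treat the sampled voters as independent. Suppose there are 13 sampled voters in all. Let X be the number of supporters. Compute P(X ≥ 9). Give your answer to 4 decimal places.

0.0520

X ~ Binomial(13, 0.43); P(X ≥ 9) = Σ C(13,k) p^k (1−p)^(13−k) over k:
  k=9: C(13,9)·0.43^9·0.57^4 = 0.037933
  k=10: C(13,10)·0.43^10·0.57^3 = 0.011447
  k=11: C(13,11)·0.43^11·0.57^2 = 0.002355
  k=12: C(13,12)·0.43^12·0.57^1 = 0.000296
  k=13: C(13,13)·0.43^13·0.57^0 = 0.000017
Total = 0.052048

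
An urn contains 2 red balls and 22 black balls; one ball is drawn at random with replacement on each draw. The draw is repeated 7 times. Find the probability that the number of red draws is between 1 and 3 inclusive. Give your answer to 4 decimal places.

0.4548

X ~ Binomial(7, 0.083333); P(1 ≤ X ≤ 3) = Σ C(7,k) p^k (1−p)^(7−k) over k:
  k=1: C(7,1)·0.083333^1·0.916667^6 = 0.346087
  k=2: C(7,2)·0.083333^2·0.916667^5 = 0.094387
  k=3: C(7,3)·0.083333^3·0.916667^4 = 0.014301
Total = 0.454776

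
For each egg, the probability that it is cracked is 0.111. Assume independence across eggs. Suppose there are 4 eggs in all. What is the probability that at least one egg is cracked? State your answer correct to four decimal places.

0.3754

P(at least one) = 1 − P(none) = 1 − (1 − 0.111)^4
= 1 − 0.624607 = 0.375393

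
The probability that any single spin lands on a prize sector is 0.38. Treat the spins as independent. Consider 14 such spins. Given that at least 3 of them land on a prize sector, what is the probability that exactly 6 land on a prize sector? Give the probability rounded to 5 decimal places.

X ~ Binomial(14, 0.38). Want P(X=6 | X≥3) = P(X=6) / P(X≥3).
P(X=6) = C(14,6)·0.38^6·0.62^8 = 0.1974197
P(X≥3) = 1 − 0.0012402 − 0.0106415 − 0.0423944 = 0.9457239
Ratio = 0.1974197 / 0.9457239 = 0.2087498

0.20875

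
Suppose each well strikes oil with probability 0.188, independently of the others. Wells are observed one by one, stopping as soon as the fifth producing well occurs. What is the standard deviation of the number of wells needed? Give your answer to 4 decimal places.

10.7178

Y = total wells until the fifth success; negative binomial with r=5, p=0.188.
SD(Y) = √[r(1−p)/p²] = √(114.870982) = 10.717788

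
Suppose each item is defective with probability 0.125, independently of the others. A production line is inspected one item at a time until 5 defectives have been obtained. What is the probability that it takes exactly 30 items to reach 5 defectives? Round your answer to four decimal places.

0.0257

Y = trial on which the fifth success occurs; negative binomial, r=5, p=0.125.
P(Y=30) = C(29,4) · p^5 · (1−p)^25
= 23751 · 3.0518e-05 · 0.035498 = 0.025730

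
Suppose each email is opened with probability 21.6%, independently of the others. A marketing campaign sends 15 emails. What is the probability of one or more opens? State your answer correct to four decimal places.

P(at least one) = 1 − P(none) = 1 − (1 − 0.216)^15
= 1 − 0.025986 = 0.974014

0.9740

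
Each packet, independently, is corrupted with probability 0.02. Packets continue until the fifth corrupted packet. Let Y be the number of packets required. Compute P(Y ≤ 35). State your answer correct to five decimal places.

Finishing within 35 packets ⇔ at least 5 successes in the first 35. With X ~ Binomial(35, 0.02), P(Y ≤ 35) = 1 − P(X ≤ 4).
  k=0: C(35,0)·0.02^0·0.98^35 = 0.4930746
  k=1: C(35,1)·0.02^1·0.98^34 = 0.3521962
  k=2: C(35,2)·0.02^2·0.98^33 = 0.1221905
  k=3: C(35,3)·0.02^3·0.98^32 = 0.0274305
  k=4: C(35,4)·0.02^4·0.98^31 = 0.0044785
1 − 0.9993703 = 0.0006297

0.00063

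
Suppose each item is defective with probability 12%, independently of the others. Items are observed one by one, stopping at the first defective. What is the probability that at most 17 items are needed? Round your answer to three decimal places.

Y = number of items to the first success; geometric, p = 0.12.
P(Y ≤ 17) = 1 − (1−p)^17 = 1 − 0.11382 = 0.88618

0.886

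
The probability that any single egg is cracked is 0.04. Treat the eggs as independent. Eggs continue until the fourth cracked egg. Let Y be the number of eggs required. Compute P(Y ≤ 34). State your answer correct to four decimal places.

Finishing within 34 eggs ⇔ at least 4 successes in the first 34. With X ~ Binomial(34, 0.04), P(Y ≤ 34) = 1 − P(X ≤ 3).
  k=0: C(34,0)·0.04^0·0.96^34 = 0.249587
  k=1: C(34,1)·0.04^1·0.96^33 = 0.353582
  k=2: C(34,2)·0.04^2·0.96^32 = 0.243087
  k=3: C(34,3)·0.04^3·0.96^31 = 0.108039
1 − 0.954295 = 0.045705

0.0457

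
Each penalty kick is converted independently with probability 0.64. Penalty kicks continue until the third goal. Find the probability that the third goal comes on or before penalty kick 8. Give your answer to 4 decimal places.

0.9707

Finishing within 8 penalty kicks ⇔ at least 3 successes in the first 8. With X ~ Binomial(8, 0.64), P(Y ≤ 8) = 1 − P(X ≤ 2).
  k=0: C(8,0)·0.64^0·0.36^8 = 0.000282
  k=1: C(8,1)·0.64^1·0.36^7 = 0.004012
  k=2: C(8,2)·0.64^2·0.36^6 = 0.024965
1 − 0.029259 = 0.970741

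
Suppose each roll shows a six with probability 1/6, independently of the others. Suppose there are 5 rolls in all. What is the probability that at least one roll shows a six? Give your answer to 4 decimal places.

0.5981

P(at least one) = 1 − P(none) = 1 − (1 − 0.166667)^5
= 1 − 0.401878 = 0.598122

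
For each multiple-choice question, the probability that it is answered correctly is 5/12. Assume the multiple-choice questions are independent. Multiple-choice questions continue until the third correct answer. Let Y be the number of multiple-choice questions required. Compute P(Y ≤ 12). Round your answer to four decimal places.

Finishing within 12 multiple-choice questions ⇔ at least 3 successes in the first 12. With X ~ Binomial(12, 0.416667), P(Y ≤ 12) = 1 − P(X ≤ 2).
  k=0: C(12,0)·0.416667^0·0.583333^12 = 0.001552
  k=1: C(12,1)·0.416667^1·0.583333^11 = 0.013306
  k=2: C(12,2)·0.416667^2·0.583333^10 = 0.052274
1 − 0.067133 = 0.932867

0.9329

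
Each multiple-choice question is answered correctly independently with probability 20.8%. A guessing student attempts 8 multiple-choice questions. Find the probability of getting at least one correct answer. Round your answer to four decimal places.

0.8452

P(at least one) = 1 − P(none) = 1 − (1 − 0.208)^8
= 1 − 0.154811 = 0.845189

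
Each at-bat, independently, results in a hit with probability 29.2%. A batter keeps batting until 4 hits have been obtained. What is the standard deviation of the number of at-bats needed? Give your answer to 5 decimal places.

5.76320

Y = total at-bats until the fourth success; negative binomial with r=4, p=0.292.
SD(Y) = √[r(1−p)/p²] = √(33.2144868) = 5.7632011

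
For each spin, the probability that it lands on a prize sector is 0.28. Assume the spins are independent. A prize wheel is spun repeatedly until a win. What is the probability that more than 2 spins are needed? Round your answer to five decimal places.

Y = number of spins to the first success; geometric, p = 0.28.
P(Y > 2) = P(first 2 all fail) = (1−p)^2 = 0.5184000

0.51840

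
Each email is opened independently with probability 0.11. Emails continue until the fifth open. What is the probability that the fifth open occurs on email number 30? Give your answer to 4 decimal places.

0.0208

Y = trial on which the fifth success occurs; negative binomial, r=5, p=0.11.
P(Y=30) = C(29,4) · p^5 · (1−p)^25
= 23751 · 1.6105e-05 · 0.054294 = 0.020768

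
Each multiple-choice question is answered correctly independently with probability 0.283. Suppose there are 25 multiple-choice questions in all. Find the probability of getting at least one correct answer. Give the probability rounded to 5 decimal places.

0.99976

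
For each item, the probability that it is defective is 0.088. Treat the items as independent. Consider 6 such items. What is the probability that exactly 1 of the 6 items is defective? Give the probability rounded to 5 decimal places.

0.33313

X ~ Binomial(n=6, p=0.088).
P(X=1) = C(6,1) · p^1 · (1−p)^5
= 6 · 0.088 · 0.63092 = 0.3331257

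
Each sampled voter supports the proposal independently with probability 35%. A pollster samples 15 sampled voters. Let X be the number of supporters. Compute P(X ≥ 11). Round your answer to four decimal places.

0.0028

X ~ Binomial(15, 0.35); P(X ≥ 11) = Σ C(15,k) p^k (1−p)^(15−k) over k:
  k=11: C(15,11)·0.35^11·0.65^4 = 0.002353
  k=12: C(15,12)·0.35^12·0.65^3 = 0.000422
  k=13: C(15,13)·0.35^13·0.65^2 = 0.000052
  k=14: C(15,14)·0.35^14·0.65^1 = 0.000004
  k=15: C(15,15)·0.35^15·0.65^0 = 0.000000
Total = 0.002831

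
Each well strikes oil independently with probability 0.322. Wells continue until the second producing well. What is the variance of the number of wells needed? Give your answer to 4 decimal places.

13.0782

Y = total wells until the second success; negative binomial with r=2, p=0.322.
Var(Y) = r(1−p)/p² = 2·0.678 / 0.322² = 13.078199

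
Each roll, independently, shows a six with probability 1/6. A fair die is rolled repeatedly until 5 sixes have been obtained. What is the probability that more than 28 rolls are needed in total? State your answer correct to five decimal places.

Needing more than 28 rolls ⇔ fewer than 5 successes in the first 28. With X ~ Binomial(28, 0.166667), P(Y > 28) = P(X ≤ 4).
  k=0: C(28,0)·0.166667^0·0.833333^28 = 0.0060663
  k=1: C(28,1)·0.166667^1·0.833333^27 = 0.0339714
  k=2: C(28,2)·0.166667^2·0.833333^26 = 0.0917227
  k=3: C(28,3)·0.166667^3·0.833333^25 = 0.1589860
  k=4: C(28,4)·0.166667^4·0.833333^24 = 0.1987325
P(X ≤ 4) = 0.4894790

0.48948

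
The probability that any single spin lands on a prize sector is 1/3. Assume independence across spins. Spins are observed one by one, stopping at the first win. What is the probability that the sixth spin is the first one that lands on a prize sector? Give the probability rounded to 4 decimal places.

Geometric (trials to first success), p = 0.333333.
P(Y = 6) = (1−p)^5 · p = 0.13169 · 0.333333 = 0.043896

0.0439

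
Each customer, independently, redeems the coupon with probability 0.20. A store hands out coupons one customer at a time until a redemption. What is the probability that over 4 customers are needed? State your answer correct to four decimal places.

Y = number of customers to the first success; geometric, p = 0.20.
P(Y > 4) = P(first 4 all fail) = (1−p)^4 = 0.409600

0.4096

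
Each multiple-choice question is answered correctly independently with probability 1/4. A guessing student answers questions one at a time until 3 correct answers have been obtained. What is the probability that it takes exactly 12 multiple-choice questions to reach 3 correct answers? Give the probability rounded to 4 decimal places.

Y = trial on which the third success occurs; negative binomial, r=3, p=0.25.
P(Y=12) = C(11,2) · p^3 · (1−p)^9
= 55 · 0.015625 · 0.075085 = 0.064526

0.0645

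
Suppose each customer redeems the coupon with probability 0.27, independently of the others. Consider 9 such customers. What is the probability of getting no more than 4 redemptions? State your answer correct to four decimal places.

0.9338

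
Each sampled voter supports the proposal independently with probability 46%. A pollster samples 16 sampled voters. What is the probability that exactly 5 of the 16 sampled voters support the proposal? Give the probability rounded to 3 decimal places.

0.102

X ~ Binomial(n=16, p=0.46).
P(X=5) = C(16,5) · p^5 · (1−p)^11
= 4368 · 0.020596 · 0.0011385 = 0.10242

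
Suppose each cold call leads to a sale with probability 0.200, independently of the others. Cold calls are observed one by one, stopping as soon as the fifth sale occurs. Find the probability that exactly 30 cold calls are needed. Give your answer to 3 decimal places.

0.029

Y = trial on which the fifth success occurs; negative binomial, r=5, p=0.20.
P(Y=30) = C(29,4) · p^5 · (1−p)^25
= 23751 · 0.00032 · 0.0037779 = 0.02871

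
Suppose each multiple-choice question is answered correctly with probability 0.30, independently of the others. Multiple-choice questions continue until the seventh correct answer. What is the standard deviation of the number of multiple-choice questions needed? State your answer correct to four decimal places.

7.3786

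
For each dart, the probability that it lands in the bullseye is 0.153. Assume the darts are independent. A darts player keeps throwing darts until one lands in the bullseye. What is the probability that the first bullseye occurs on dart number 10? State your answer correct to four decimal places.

Geometric (trials to first success), p = 0.153.
P(Y = 10) = (1−p)^9 · p = 0.22436 · 0.153 = 0.034327

0.0343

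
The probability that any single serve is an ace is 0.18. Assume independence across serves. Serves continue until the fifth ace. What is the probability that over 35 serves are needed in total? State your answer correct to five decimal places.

Needing more than 35 serves ⇔ fewer than 5 successes in the first 35. With X ~ Binomial(35, 0.18), P(Y > 35) = P(X ≤ 4).
  k=0: C(35,0)·0.18^0·0.82^35 = 0.0009627
  k=1: C(35,1)·0.18^1·0.82^34 = 0.0073962
  k=2: C(35,2)·0.18^2·0.82^33 = 0.0276006
  k=3: C(35,3)·0.18^3·0.82^32 = 0.0666454
  k=4: C(35,4)·0.18^4·0.82^31 = 0.1170359
P(X ≤ 4) = 0.2196409

0.21964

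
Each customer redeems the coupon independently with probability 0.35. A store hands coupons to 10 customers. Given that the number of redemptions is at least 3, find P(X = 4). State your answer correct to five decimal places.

0.32187

X ~ Binomial(10, 0.35). Want P(X=4 | X≥3) = P(X=4) / P(X≥3).
P(X=4) = C(10,4)·0.35^4·0.65^6 = 0.2376685
P(X≥3) = 1 − 0.0134627 − 0.0724917 − 0.1756530 = 0.7383926
Ratio = 0.2376685 / 0.7383926 = 0.3218728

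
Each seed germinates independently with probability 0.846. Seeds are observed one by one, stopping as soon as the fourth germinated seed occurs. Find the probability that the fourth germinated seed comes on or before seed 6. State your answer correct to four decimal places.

0.9493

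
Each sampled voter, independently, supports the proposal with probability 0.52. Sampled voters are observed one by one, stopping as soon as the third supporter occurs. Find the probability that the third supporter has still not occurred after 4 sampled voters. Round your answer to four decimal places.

0.6569

Needing more than 4 sampled voters ⇔ fewer than 3 successes in the first 4. With X ~ Binomial(4, 0.52), P(Y > 4) = P(X ≤ 2).
  k=0: C(4,0)·0.52^0·0.48^4 = 0.053084
  k=1: C(4,1)·0.52^1·0.48^3 = 0.230031
  k=2: C(4,2)·0.52^2·0.48^2 = 0.373801
P(X ≤ 2) = 0.656916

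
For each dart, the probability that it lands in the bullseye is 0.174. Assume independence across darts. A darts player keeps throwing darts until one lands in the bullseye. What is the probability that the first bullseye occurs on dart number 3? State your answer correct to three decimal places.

0.119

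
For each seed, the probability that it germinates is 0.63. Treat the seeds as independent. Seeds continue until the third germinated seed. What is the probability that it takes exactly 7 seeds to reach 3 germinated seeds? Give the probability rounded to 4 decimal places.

Y = trial on which the third success occurs; negative binomial, r=3, p=0.63.
P(Y=7) = C(6,2) · p^3 · (1−p)^4
= 15 · 0.25005 · 0.018742 = 0.070294

0.0703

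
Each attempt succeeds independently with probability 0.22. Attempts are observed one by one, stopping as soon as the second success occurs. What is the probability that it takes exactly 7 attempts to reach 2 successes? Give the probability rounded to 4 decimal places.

0.0838

Y = trial on which the second success occurs; negative binomial, r=2, p=0.22.
P(Y=7) = C(6,1) · p^2 · (1−p)^5
= 6 · 0.0484 · 0.28872 = 0.083844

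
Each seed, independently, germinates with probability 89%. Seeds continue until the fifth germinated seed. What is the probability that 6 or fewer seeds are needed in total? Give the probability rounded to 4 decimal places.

0.8655

Finishing within 6 seeds ⇔ at least 5 successes in the first 6. With X ~ Binomial(6, 0.89), P(Y ≤ 6) = 1 − P(X ≤ 4).
  k=0: C(6,0)·0.89^0·0.11^6 = 0.000002
  k=1: C(6,1)·0.89^1·0.11^5 = 0.000086
  k=2: C(6,2)·0.89^2·0.11^4 = 0.001740
  k=3: C(6,3)·0.89^3·0.11^3 = 0.018766
  k=4: C(6,4)·0.89^4·0.11^2 = 0.113877
1 − 0.134471 = 0.865529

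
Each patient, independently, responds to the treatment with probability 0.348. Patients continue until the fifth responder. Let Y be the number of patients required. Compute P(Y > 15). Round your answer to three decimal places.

Needing more than 15 patients ⇔ fewer than 5 successes in the first 15. With X ~ Binomial(15, 0.348), P(Y > 15) = P(X ≤ 4).
  k=0: C(15,0)·0.348^0·0.652^15 = 0.00164
  k=1: C(15,1)·0.348^1·0.652^14 = 0.01310
  k=2: C(15,2)·0.348^2·0.652^13 = 0.04893
  k=3: C(15,3)·0.348^3·0.652^12 = 0.11317
  k=4: C(15,4)·0.348^4·0.652^11 = 0.18121
P(X ≤ 4) = 0.35803

0.358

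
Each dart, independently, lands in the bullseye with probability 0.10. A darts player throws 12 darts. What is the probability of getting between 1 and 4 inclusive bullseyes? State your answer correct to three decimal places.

0.713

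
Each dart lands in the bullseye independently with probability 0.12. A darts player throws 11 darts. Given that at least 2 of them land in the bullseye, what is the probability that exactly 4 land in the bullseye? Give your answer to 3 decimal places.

0.072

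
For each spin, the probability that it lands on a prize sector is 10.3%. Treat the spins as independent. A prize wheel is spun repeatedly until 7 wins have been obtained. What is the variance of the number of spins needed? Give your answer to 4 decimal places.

Y = total spins until the seventh success; negative binomial with r=7, p=0.103.
Var(Y) = r(1−p)/p² = 7·0.897 / 0.103² = 591.855971

591.8560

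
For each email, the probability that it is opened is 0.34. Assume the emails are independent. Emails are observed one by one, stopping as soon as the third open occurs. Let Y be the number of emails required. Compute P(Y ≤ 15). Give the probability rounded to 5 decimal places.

Finishing within 15 emails ⇔ at least 3 successes in the first 15. With X ~ Binomial(15, 0.34), P(Y ≤ 15) = 1 − P(X ≤ 2).
  k=0: C(15,0)·0.34^0·0.66^15 = 0.0019641
  k=1: C(15,1)·0.34^1·0.66^14 = 0.0151770
  k=2: C(15,2)·0.34^2·0.66^13 = 0.0547291
1 − 0.0718702 = 0.9281298

0.92813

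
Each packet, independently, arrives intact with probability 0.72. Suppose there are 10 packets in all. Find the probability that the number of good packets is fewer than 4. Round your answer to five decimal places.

0.00700

X ~ Binomial(10, 0.72); P(X ≤ 3) = Σ C(10,k) p^k (1−p)^(10−k) over k:
  k=0: C(10,0)·0.72^0·0.28^10 = 0.0000030
  k=1: C(10,1)·0.72^1·0.28^9 = 0.0000762
  k=2: C(10,2)·0.72^2·0.28^8 = 0.0008813
  k=3: C(10,3)·0.72^3·0.28^7 = 0.0060435
Total = 0.0070039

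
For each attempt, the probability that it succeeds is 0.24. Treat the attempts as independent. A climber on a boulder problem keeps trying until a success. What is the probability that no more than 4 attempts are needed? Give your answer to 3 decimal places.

Y = number of attempts to the first success; geometric, p = 0.24.
P(Y ≤ 4) = 1 − (1−p)^4 = 1 − 0.33362 = 0.66638

0.666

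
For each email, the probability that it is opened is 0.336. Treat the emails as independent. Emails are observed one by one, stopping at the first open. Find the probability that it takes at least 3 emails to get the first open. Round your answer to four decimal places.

0.4409

Y = number of emails to the first success; geometric, p = 0.336.
P(Y > 2) = P(first 2 all fail) = (1−p)^2 = 0.440896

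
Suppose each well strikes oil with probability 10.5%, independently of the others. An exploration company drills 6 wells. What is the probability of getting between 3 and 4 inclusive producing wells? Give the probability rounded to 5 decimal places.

X ~ Binomial(6, 0.105); P(3 ≤ X ≤ 4) = Σ C(6,k) p^k (1−p)^(6−k) over k:
  k=3: C(6,3)·0.105^3·0.895^3 = 0.0165984
  k=4: C(6,4)·0.105^4·0.895^2 = 0.0014605
Total = 0.0180589

0.01806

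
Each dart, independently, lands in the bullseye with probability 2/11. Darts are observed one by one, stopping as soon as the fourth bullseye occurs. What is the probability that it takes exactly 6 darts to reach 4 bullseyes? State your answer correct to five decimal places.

0.00732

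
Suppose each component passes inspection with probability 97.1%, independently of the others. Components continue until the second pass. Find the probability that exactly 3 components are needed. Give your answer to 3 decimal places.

0.055

Y = trial on which the second success occurs; negative binomial, r=2, p=0.971.
P(Y=3) = C(2,1) · p^2 · (1−p)^1
= 2 · 0.94284 · 0.029 = 0.05468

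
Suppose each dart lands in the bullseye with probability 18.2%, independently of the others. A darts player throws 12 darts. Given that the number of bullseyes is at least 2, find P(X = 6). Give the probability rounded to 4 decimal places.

0.0150

X ~ Binomial(12, 0.182). Want P(X=6 | X≥2) = P(X=6) / P(X≥2).
P(X=6) = C(12,6)·0.182^6·0.818^6 = 0.010061
P(X≥2) = 1 − 0.089751 − 0.239629 = 0.670620
Ratio = 0.010061 / 0.670620 = 0.015002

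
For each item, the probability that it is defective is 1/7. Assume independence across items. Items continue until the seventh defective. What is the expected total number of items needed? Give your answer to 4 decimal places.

Y = total items until the seventh success; negative binomial with r=7, p=0.142857.
E[Y] = r / p = 7 / 0.142857 = 49.000000

49.0000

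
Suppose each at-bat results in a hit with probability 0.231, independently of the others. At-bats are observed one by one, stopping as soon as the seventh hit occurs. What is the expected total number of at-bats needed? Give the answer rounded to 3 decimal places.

30.303

Y = total at-bats until the seventh success; negative binomial with r=7, p=0.231.
E[Y] = r / p = 7 / 0.231 = 30.30303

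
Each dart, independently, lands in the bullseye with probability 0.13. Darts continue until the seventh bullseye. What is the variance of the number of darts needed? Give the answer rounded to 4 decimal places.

360.3550

Y = total darts until the seventh success; negative binomial with r=7, p=0.13.
Var(Y) = r(1−p)/p² = 7·0.87 / 0.13² = 360.355030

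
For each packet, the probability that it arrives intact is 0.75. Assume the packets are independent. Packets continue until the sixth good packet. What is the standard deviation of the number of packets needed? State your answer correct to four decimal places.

1.6330

Y = total packets until the sixth success; negative binomial with r=6, p=0.75.
SD(Y) = √[r(1−p)/p²] = √(2.666667) = 1.632993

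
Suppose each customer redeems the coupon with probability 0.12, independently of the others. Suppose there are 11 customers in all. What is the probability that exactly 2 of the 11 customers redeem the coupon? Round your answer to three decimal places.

0.251

X ~ Binomial(n=11, p=0.12).
P(X=2) = C(11,2) · p^2 · (1−p)^9
= 55 · 0.0144 · 0.31648 = 0.25065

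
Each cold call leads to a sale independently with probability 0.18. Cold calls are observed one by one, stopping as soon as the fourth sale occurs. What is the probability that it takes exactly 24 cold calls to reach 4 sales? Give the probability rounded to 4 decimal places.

Y = trial on which the fourth success occurs; negative binomial, r=4, p=0.18.
P(Y=24) = C(23,3) · p^4 · (1−p)^20
= 1771 · 0.0010498 · 0.018892 = 0.035123

0.0351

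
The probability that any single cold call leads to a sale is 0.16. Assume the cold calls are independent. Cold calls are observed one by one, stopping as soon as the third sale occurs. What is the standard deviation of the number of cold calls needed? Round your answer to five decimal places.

9.92157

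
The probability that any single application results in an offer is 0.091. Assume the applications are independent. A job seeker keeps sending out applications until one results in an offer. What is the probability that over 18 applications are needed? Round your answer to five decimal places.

Y = number of applications to the first success; geometric, p = 0.091.
P(Y > 18) = P(first 18 all fail) = (1−p)^18 = 0.1795353

0.17954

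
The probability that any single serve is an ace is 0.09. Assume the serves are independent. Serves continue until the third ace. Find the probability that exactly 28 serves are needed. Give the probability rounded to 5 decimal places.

Y = trial on which the third success occurs; negative binomial, r=3, p=0.09.
P(Y=28) = C(27,2) · p^3 · (1−p)^25
= 351 · 0.000729 · 0.094631 = 0.0242142

0.02421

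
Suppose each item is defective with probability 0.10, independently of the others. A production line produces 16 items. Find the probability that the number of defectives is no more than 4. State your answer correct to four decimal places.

X ~ Binomial(16, 0.10); P(X ≤ 4) = Σ C(16,k) p^k (1−p)^(16−k) over k:
  k=0: C(16,0)·0.10^0·0.90^16 = 0.185302
  k=1: C(16,1)·0.10^1·0.90^15 = 0.329426
  k=2: C(16,2)·0.10^2·0.90^14 = 0.274522
  k=3: C(16,3)·0.10^3·0.90^13 = 0.142344
  k=4: C(16,4)·0.10^4·0.90^12 = 0.051402
Total = 0.982996

0.9830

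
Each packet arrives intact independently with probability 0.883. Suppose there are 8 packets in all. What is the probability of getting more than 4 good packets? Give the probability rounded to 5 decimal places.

0.99112

X ~ Binomial(8, 0.883); P(X ≥ 5) = Σ C(8,k) p^k (1−p)^(8−k) over k:
  k=5: C(8,5)·0.883^5·0.117^3 = 0.0481448
  k=6: C(8,6)·0.883^6·0.117^2 = 0.1816745
  k=7: C(8,7)·0.883^7·0.117^1 = 0.3917426
  k=8: C(8,8)·0.883^8·0.117^0 = 0.3695606
Total = 0.9911224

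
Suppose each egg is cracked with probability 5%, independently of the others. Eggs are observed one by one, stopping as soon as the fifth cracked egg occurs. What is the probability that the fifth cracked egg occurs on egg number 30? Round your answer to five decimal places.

Y = trial on which the fifth success occurs; negative binomial, r=5, p=0.05.
P(Y=30) = C(29,4) · p^5 · (1−p)^25
= 23751 · 3.125e-07 · 0.27739 = 0.0020588

0.00206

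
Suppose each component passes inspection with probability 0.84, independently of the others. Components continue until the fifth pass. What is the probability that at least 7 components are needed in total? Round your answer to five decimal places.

Needing more than 6 components ⇔ fewer than 5 successes in the first 6. With X ~ Binomial(6, 0.84), P(Y > 6) = P(X ≤ 4).
  k=0: C(6,0)·0.84^0·0.16^6 = 0.0000168
  k=1: C(6,1)·0.84^1·0.16^5 = 0.0005285
  k=2: C(6,2)·0.84^2·0.16^4 = 0.0069363
  k=3: C(6,3)·0.84^3·0.16^3 = 0.0485543
  k=4: C(6,4)·0.84^4·0.16^2 = 0.1911826
P(X ≤ 4) = 0.2472185

0.24722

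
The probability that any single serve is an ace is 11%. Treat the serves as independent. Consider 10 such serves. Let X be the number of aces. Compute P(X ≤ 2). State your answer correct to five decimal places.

X ~ Binomial(10, 0.11); P(X ≤ 2) = Σ C(10,k) p^k (1−p)^(10−k) over k:
  k=0: C(10,0)·0.11^0·0.89^10 = 0.3118172
  k=1: C(10,1)·0.11^1·0.89^9 = 0.3853920
  k=2: C(10,2)·0.11^2·0.89^8 = 0.2143473
Total = 0.9115565

0.91156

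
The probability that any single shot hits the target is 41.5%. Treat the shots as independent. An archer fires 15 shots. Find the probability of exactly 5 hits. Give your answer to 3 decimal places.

0.174

X ~ Binomial(n=15, p=0.415).
P(X=5) = C(15,5) · p^5 · (1−p)^10
= 3003 · 0.01231 · 0.0046942 = 0.17352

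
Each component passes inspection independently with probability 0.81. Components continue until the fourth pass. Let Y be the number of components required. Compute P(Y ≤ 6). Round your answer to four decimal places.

0.9130

Finishing within 6 components ⇔ at least 4 successes in the first 6. With X ~ Binomial(6, 0.81), P(Y ≤ 6) = 1 − P(X ≤ 3).
  k=0: C(6,0)·0.81^0·0.19^6 = 0.000047
  k=1: C(6,1)·0.81^1·0.19^5 = 0.001203
  k=2: C(6,2)·0.81^2·0.19^4 = 0.012826
  k=3: C(6,3)·0.81^3·0.19^3 = 0.072903
1 − 0.086979 = 0.913021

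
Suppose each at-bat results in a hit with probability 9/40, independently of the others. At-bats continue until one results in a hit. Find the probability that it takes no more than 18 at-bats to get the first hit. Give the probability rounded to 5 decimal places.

Y = number of at-bats to the first success; geometric, p = 0.225.
P(Y ≤ 18) = 1 − (1−p)^18 = 1 − 0.0101726 = 0.9898274

0.98983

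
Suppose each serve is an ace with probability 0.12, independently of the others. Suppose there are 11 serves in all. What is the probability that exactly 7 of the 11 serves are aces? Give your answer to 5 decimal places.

0.00007

X ~ Binomial(n=11, p=0.12).
P(X=7) = C(11,7) · p^7 · (1−p)^4
= 330 · 3.5832e-07 · 0.5997 = 0.0000709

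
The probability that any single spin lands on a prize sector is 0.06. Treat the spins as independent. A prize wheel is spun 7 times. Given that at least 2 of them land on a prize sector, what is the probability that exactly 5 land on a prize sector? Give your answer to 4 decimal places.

0.0002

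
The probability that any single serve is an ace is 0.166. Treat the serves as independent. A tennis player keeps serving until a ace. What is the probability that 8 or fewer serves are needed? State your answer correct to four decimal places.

0.7659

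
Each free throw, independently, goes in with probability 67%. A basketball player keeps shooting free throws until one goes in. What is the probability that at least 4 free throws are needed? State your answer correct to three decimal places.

0.036

Y = number of free throws to the first success; geometric, p = 0.67.
P(Y > 3) = P(first 3 all fail) = (1−p)^3 = 0.03594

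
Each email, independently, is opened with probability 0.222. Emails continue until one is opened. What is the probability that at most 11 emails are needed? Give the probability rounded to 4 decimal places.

Y = number of emails to the first success; geometric, p = 0.222.
P(Y ≤ 11) = 1 − (1−p)^11 = 1 − 0.063209 = 0.936791

0.9368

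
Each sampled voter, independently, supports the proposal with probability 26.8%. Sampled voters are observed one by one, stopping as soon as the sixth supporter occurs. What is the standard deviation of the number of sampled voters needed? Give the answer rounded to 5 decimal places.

7.81981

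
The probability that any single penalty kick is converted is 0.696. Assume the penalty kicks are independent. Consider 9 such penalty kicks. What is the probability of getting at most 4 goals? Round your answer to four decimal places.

0.1038

X ~ Binomial(9, 0.696); P(X ≤ 4) = Σ C(9,k) p^k (1−p)^(9−k) over k:
  k=0: C(9,0)·0.696^0·0.304^9 = 0.000022
  k=1: C(9,1)·0.696^1·0.304^8 = 0.000457
  k=2: C(9,2)·0.696^2·0.304^7 = 0.004184
  k=3: C(9,3)·0.696^3·0.304^6 = 0.022354
  k=4: C(9,4)·0.696^4·0.304^5 = 0.076767
Total = 0.103784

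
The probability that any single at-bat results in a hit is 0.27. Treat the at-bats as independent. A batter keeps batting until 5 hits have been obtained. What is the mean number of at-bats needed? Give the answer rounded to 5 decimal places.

18.51852

Y = total at-bats until the fifth success; negative binomial with r=5, p=0.27.
E[Y] = r / p = 5 / 0.27 = 18.5185185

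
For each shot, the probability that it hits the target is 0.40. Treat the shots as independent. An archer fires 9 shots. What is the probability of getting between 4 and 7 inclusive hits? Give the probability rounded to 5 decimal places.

0.51359

X ~ Binomial(9, 0.40); P(4 ≤ X ≤ 7) = Σ C(9,k) p^k (1−p)^(9−k) over k:
  k=4: C(9,4)·0.40^4·0.60^5 = 0.2508227
  k=5: C(9,5)·0.40^5·0.60^4 = 0.1672151
  k=6: C(9,6)·0.40^6·0.60^3 = 0.0743178
  k=7: C(9,7)·0.40^7·0.60^2 = 0.0212337
Total = 0.5135892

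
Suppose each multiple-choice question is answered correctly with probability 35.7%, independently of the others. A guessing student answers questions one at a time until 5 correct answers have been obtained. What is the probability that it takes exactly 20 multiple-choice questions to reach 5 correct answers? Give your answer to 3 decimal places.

Y = trial on which the fifth success occurs; negative binomial, r=5, p=0.357.
P(Y=20) = C(19,4) · p^5 · (1−p)^15
= 3876 · 0.0057988 · 0.0013279 = 0.02985

0.030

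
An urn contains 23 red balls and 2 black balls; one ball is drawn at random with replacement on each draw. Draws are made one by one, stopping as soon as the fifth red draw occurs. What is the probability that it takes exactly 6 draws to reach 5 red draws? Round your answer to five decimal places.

Y = trial on which the fifth success occurs; negative binomial, r=5, p=0.92.
P(Y=6) = C(5,4) · p^5 · (1−p)^1
= 5 · 0.65908 · 0.08 = 0.2636326

0.26363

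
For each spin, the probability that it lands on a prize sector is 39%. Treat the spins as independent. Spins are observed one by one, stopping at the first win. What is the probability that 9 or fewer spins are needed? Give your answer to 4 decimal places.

Y = number of spins to the first success; geometric, p = 0.39.
P(Y ≤ 9) = 1 − (1−p)^9 = 1 − 0.011694 = 0.988306

0.9883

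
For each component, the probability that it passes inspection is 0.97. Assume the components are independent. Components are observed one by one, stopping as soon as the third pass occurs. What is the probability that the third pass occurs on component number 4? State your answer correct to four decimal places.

0.0821

Y = trial on which the third success occurs; negative binomial, r=3, p=0.97.
P(Y=4) = C(3,2) · p^3 · (1−p)^1
= 3 · 0.91267 · 0.03 = 0.082141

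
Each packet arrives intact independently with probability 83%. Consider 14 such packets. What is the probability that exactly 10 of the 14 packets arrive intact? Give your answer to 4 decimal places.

0.1297

X ~ Binomial(n=14, p=0.83).
P(X=10) = C(14,10) · p^10 · (1−p)^4
= 1001 · 0.15516 · 0.00083521 = 0.129721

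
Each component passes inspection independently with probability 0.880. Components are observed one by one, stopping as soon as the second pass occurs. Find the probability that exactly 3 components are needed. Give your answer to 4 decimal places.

Y = trial on which the second success occurs; negative binomial, r=2, p=0.88.
P(Y=3) = C(2,1) · p^2 · (1−p)^1
= 2 · 0.7744 · 0.12 = 0.185856

0.1859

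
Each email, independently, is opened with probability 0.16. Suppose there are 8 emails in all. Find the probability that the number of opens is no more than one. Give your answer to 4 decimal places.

X ~ Binomial(8, 0.16); P(X ≤ 1) = Σ C(8,k) p^k (1−p)^(8−k) over k:
  k=0: C(8,0)·0.16^0·0.84^8 = 0.247876
  k=1: C(8,1)·0.16^1·0.84^7 = 0.377716
Total = 0.625592

0.6256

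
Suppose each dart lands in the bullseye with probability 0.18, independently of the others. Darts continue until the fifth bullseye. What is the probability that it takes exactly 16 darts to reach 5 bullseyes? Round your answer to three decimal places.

Y = trial on which the fifth success occurs; negative binomial, r=5, p=0.18.
P(Y=16) = C(15,4) · p^5 · (1−p)^11
= 1365 · 0.00018896 · 0.11271 = 0.02907

0.029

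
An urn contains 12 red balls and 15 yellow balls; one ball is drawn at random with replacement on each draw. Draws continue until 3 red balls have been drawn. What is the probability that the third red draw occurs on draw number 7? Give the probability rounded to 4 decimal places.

0.1254

Y = trial on which the third success occurs; negative binomial, r=3, p=0.444444.
P(Y=7) = C(6,2) · p^3 · (1−p)^4
= 15 · 0.087791 · 0.09526 = 0.125445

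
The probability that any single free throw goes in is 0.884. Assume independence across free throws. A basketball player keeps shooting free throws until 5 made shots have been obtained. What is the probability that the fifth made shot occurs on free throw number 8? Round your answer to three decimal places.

0.029

Y = trial on which the fifth success occurs; negative binomial, r=5, p=0.884.
P(Y=8) = C(7,4) · p^5 · (1−p)^3
= 35 · 0.53984 · 0.0015609 = 0.02949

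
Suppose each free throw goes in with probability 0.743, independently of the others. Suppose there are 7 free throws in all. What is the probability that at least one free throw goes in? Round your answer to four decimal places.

P(at least one) = 1 − P(none) = 1 − (1 − 0.743)^7
= 1 − 0.000074 = 0.999926

0.9999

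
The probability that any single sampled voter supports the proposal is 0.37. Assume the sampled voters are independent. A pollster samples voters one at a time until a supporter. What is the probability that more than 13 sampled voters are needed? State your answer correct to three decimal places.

0.002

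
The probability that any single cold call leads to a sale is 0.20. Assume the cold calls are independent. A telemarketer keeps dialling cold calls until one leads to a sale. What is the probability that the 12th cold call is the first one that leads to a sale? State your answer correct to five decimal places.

0.01718

Geometric (trials to first success), p = 0.20.
P(Y = 12) = (1−p)^11 · p = 0.085899 · 0.20 = 0.0171799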